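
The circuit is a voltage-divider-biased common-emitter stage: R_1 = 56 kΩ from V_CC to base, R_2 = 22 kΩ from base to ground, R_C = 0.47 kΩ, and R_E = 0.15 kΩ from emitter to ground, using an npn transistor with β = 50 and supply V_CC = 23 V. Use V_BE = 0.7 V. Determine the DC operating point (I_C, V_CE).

Thevenize the base divider: V_Th = V_CC·R_2/(R_1+R_2) = 23×22/78 = 6.49 V, R_Th = R_1‖R_2 = 15.8 kΩ.
Base-emitter loop: V_Th = I_B·R_Th + V_BE + (β+1)I_B·R_E, so I_B = (6.49 − 0.7) / (15.8 + 51×0.15) = 0.247 mA.
I_C = β·I_B = 50×0.247 = 12.3 mA, and I_E = (β+1)I_B = 12.6 mA.
V_CE = V_CC − I_C·R_C − I_E·R_E = 23 − 12.3×0.47 − 12.6×0.15 = 15.3 V.
V_CE = 15.3 V > 0.2 V confirms active-region operation.

I_C ≈ 12 mA, V_CE ≈ 15 V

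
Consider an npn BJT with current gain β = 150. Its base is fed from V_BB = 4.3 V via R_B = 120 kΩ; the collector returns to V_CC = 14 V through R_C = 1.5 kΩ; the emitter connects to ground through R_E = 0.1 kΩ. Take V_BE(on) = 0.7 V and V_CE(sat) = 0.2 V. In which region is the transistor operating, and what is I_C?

Assume active. Base-emitter loop: I_B = (V_BB − V_BE)/(R_B + (β+1)R_E) = (4.3 − 0.7)/(120 + 151×0.1) = 0.0266 mA.
I_C = β·I_B = 150×0.0266 = 4 mA.
V_CE = V_CC − I_C·R_C − I_E·R_E = 14 − 4×1.5 − 4.02×0.1 = 7.6 V > V_CE(sat), so the active-region assumption holds.

active; I_C ≈ 4 mA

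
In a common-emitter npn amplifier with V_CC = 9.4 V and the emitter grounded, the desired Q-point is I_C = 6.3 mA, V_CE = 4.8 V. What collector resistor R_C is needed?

Collector loop: V_CC = I_C·R_C + V_CE.
R_C = (V_CC − V_CE)/I_C = (9.4 − 4.8)/6.3 = 0.73 kΩ.

R_C ≈ 0.73 kΩ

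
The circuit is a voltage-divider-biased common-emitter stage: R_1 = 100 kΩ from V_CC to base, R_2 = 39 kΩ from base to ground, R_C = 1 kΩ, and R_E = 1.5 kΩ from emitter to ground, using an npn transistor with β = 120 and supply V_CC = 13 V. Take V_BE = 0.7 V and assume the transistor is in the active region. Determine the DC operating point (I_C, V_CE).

I_C ≈ 1.7 mA, V_CE ≈ 8.8 V

Thevenize the base divider: V_Th = V_CC·R_2/(R_1+R_2) = 13×39/139 = 3.65 V, R_Th = R_1‖R_2 = 28.1 kΩ.
Base-emitter loop: V_Th = I_B·R_Th + V_BE + (β+1)I_B·R_E, so I_B = (3.65 − 0.7) / (28.1 + 121×1.5) = 0.0141 mA.
I_C = β·I_B = 120×0.0141 = 1.69 mA, and I_E = (β+1)I_B = 1.7 mA.
V_CE = V_CC − I_C·R_C − I_E·R_E = 13 − 1.69×1 − 1.7×1.5 = 8.76 V.
V_CE = 8.76 V > 0.2 V confirms active-region operation.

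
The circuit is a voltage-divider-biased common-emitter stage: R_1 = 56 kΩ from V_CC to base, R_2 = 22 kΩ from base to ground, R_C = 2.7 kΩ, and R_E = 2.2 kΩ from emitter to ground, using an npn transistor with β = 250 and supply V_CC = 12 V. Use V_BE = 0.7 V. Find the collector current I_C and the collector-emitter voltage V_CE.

I_C ≈ 1.2 mA, V_CE ≈ 6.2 V

Thevenize the base divider: V_Th = V_CC·R_2/(R_1+R_2) = 12×22/78 = 3.38 V, R_Th = R_1‖R_2 = 15.8 kΩ.
Base-emitter loop: V_Th = I_B·R_Th + V_BE + (β+1)I_B·R_E, so I_B = (3.38 − 0.7) / (15.8 + 251×2.2) = 0.00473 mA.
I_C = β·I_B = 250×0.00473 = 1.18 mA, and I_E = (β+1)I_B = 1.19 mA.
V_CE = V_CC − I_C·R_C − I_E·R_E = 12 − 1.18×2.7 − 1.19×2.2 = 6.2 V.
V_CE = 6.2 V > 0.2 V confirms active-region operation.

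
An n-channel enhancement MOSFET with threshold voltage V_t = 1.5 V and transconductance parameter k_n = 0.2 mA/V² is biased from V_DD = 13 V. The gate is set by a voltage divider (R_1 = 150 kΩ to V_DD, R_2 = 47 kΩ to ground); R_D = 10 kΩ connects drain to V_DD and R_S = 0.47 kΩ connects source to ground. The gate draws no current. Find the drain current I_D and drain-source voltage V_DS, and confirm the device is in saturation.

V_G = V_DD·R_2/(R_1+R_2) = 13×47/197 = 3.1 V.
Assume saturation: I_D = (k_n/2)(V_GS − V_t)² with V_GS = V_G − I_D·R_S = 3.1 − 0.47·I_D.
Substituting gives 0.0221·I_D² − 1.15·I_D + 0.256 = 0, with roots I_D = 0.224 or 51.9 mA.
The root I_D = 51.9 mA gives V_GS = -21.3 V ≤ V_t, so take I_D = 0.224 mA.
Then V_GS = 3 V and V_DS = V_DD − I_D(R_D+R_S) = 13 − 0.224×10.5 = 10.7 V.
Saturation requires V_DS ≥ V_GS − V_t = 1.5 V; 10.7 ≥ 1.5 ✓.

I_D ≈ 0.22 mA, V_DS ≈ 11 V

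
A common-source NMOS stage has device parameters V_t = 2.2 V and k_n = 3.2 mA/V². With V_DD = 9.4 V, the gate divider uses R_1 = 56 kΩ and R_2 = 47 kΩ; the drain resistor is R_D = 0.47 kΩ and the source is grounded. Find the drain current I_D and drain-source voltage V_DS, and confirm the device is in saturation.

I_D ≈ 7 mA, V_DS ≈ 6.1 V

V_G = V_DD·R_2/(R_1+R_2) = 9.4×47/103 = 4.29 V. With the source grounded, V_GS = V_G = 4.29 V.
Assume saturation: I_D = (k_n/2)(V_GS − V_t)² = (3.2/2)×(4.29 − 2.2)² = 1.6×2.09² = 6.98 mA.
V_DS = V_DD − I_D·R_D = 9.4 − 6.98×0.47 = 6.12 V.
Saturation requires V_DS ≥ V_GS − V_t = 2.09 V; 6.12 ≥ 2.09 ✓.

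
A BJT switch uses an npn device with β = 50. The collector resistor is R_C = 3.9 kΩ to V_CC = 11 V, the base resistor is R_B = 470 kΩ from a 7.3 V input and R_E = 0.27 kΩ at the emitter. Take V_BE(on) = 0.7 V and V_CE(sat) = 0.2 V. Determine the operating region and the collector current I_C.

active; I_C ≈ 0.68 mA

Assume active. Base-emitter loop: I_B = (V_BB − V_BE)/(R_B + (β+1)R_E) = (7.3 − 0.7)/(470 + 51×0.27) = 0.0136 mA.
I_C = β·I_B = 50×0.0136 = 0.682 mA.
V_CE = V_CC − I_C·R_C − I_E·R_E = 11 − 0.682×3.9 − 0.696×0.27 = 8.15 V > V_CE(sat), so the active-region assumption holds.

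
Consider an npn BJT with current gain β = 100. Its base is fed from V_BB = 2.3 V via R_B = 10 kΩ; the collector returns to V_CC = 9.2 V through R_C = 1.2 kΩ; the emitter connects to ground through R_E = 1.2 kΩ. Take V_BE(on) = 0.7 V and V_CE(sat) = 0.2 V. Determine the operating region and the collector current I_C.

active; I_C ≈ 1.2 mA

Assume active. Base-emitter loop: I_B = (V_BB − V_BE)/(R_B + (β+1)R_E) = (2.3 − 0.7)/(10 + 101×1.2) = 0.0122 mA.
I_C = β·I_B = 100×0.0122 = 1.22 mA.
V_CE = V_CC − I_C·R_C − I_E·R_E = 9.2 − 1.22×1.2 − 1.23×1.2 = 6.26 V > V_CE(sat), so the active-region assumption holds.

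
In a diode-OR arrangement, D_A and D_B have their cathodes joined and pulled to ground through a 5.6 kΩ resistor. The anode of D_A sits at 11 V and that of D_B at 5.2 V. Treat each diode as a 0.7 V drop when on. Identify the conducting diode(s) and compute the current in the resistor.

Only D_A conducts; I_R ≈ 1.8 mA

Assume both conduct. Then node N would need to be at both 11−0.7 = 10.3 V and 5.2−0.7 = 4.5 V, which is impossible.
Assume only D_A conducts: V_N = 11 − 0.7 = 10.3 V, so I_R = 10.3/5.6 = 1.84 mA.
Check D_B: its anode-to-cathode voltage is 5.2 − 10.3 = -5.1 V < 0.7 V, so it is off. The assumption is consistent.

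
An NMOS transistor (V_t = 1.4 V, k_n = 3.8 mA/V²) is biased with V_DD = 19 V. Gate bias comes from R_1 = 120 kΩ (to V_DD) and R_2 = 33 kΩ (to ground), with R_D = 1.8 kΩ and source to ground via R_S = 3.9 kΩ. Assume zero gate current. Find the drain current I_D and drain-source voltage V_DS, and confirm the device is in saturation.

V_G = V_DD·R_2/(R_1+R_2) = 19×33/153 = 4.1 V.
Assume saturation: I_D = (k_n/2)(V_GS − V_t)² with V_GS = V_G − I_D·R_S = 4.1 − 3.9·I_D.
Substituting gives 28.9·I_D² − 41·I_D + 13.8 = 0, with roots I_D = 0.553 or 0.865 mA.
The root I_D = 0.865 mA gives V_GS = 0.725 V ≤ V_t, so take I_D = 0.553 mA.
Then V_GS = 1.94 V and V_DS = V_DD − I_D(R_D+R_S) = 19 − 0.553×5.7 = 15.8 V.
Saturation requires V_DS ≥ V_GS − V_t = 0.54 V; 15.8 ≥ 0.54 ✓.

I_D ≈ 0.55 mA, V_DS ≈ 16 V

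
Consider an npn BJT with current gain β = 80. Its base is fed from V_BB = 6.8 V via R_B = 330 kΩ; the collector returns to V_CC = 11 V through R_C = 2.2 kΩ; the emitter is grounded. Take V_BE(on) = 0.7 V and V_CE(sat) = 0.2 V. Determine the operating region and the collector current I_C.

active; I_C ≈ 1.5 mA

Assume active. Base-emitter loop: I_B = (V_BB − V_BE)/R_B = (6.8 − 0.7)/330 = 0.0185 mA.
I_C = β·I_B = 80×0.0185 = 1.48 mA.
V_CE = V_CC − I_C·R_C = 11 − 1.48×2.2 = 7.75 V > V_CE(sat), so the active-region assumption holds.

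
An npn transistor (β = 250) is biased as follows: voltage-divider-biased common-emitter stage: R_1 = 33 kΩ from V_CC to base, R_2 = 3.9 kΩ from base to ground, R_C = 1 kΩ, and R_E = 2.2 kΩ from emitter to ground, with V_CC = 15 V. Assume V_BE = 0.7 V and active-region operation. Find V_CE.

V_CE ≈ 14 V

Thevenize the base divider: V_Th = V_CC·R_2/(R_1+R_2) = 15×3.9/36.9 = 1.59 V, R_Th = R_1‖R_2 = 3.49 kΩ.
Base-emitter loop: V_Th = I_B·R_Th + V_BE + (β+1)I_B·R_E, so I_B = (1.59 − 0.7) / (3.49 + 251×2.2) = 0.00159 mA.
I_C = β·I_B = 250×0.00159 = 0.398 mA, and I_E = (β+1)I_B = 0.4 mA.
V_CE = V_CC − I_C·R_C − I_E·R_E = 15 − 0.398×1 − 0.4×2.2 = 13.7 V.
V_CE = 13.7 V > 0.2 V confirms active-region operation.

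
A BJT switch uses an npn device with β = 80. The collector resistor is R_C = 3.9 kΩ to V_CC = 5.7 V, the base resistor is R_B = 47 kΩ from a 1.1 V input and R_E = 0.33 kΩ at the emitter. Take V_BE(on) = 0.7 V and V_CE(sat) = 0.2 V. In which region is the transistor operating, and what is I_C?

Assume active. Base-emitter loop: I_B = (V_BB − V_BE)/(R_B + (β+1)R_E) = (1.1 − 0.7)/(47 + 81×0.33) = 0.00543 mA.
I_C = β·I_B = 80×0.00543 = 0.434 mA.
V_CE = V_CC − I_C·R_C − I_E·R_E = 5.7 − 0.434×3.9 − 0.439×0.33 = 3.86 V > V_CE(sat), so the active-region assumption holds.

active; I_C ≈ 0.43 mA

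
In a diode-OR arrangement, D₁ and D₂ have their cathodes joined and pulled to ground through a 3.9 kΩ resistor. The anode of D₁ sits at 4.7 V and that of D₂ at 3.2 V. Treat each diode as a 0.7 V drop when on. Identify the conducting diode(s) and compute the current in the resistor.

Assume both conduct. Then node N would need to be at both 4.7−0.7 = 4 V and 3.2−0.7 = 2.5 V, which is impossible.
Assume only D₁ conducts: V_N = 4.7 − 0.7 = 4 V, so I_R = 4/3.9 = 1.03 mA.
Check D₂: its anode-to-cathode voltage is 3.2 − 4 = -0.8 V < 0.7 V, so it is off. The assumption is consistent.

Only D₁ conducts; I_R ≈ 1 mA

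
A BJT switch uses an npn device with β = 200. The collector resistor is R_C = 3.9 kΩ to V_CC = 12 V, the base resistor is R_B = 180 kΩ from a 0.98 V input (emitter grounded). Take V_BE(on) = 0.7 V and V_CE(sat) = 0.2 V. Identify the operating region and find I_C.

Assume active. Base-emitter loop: I_B = (V_BB − V_BE)/R_B = (0.98 − 0.7)/180 = 0.00156 mA.
I_C = β·I_B = 200×0.00156 = 0.311 mA.
V_CE = V_CC − I_C·R_C = 12 − 0.311×3.9 = 10.8 V > V_CE(sat), so the active-region assumption holds.

active; I_C ≈ 0.31 mA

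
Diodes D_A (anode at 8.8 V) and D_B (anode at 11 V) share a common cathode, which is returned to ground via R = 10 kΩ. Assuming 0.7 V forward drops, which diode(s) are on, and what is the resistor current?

Only D_B conducts; I_R ≈ 1 mA

Assume both conduct. Then node N would need to be at both 8.8−0.7 = 8.1 V and 11−0.7 = 10.3 V, which is impossible.
Assume only D_B conducts: V_N = 11 − 0.7 = 10.3 V, so I_R = 10.3/10 = 1.03 mA.
Check D_A: its anode-to-cathode voltage is 8.8 − 10.3 = -1.5 V < 0.7 V, so it is off. The assumption is consistent.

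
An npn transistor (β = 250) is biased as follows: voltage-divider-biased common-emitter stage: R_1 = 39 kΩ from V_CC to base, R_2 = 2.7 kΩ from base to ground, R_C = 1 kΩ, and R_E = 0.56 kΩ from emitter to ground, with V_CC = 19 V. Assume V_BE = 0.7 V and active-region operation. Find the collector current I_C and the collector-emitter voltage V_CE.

I_C ≈ 0.93 mA, V_CE ≈ 18 V

Thevenize the base divider: V_Th = V_CC·R_2/(R_1+R_2) = 19×2.7/41.7 = 1.23 V, R_Th = R_1‖R_2 = 2.53 kΩ.
Base-emitter loop: V_Th = I_B·R_Th + V_BE + (β+1)I_B·R_E, so I_B = (1.23 − 0.7) / (2.53 + 251×0.56) = 0.00371 mA.
I_C = β·I_B = 250×0.00371 = 0.926 mA, and I_E = (β+1)I_B = 0.93 mA.
V_CE = V_CC − I_C·R_C − I_E·R_E = 19 − 0.926×1 − 0.93×0.56 = 17.6 V.
V_CE = 17.6 V > 0.2 V confirms active-region operation.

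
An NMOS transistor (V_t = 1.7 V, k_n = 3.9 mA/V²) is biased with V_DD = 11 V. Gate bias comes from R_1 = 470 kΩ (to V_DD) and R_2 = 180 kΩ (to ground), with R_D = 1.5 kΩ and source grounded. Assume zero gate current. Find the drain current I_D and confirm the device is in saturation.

I_D ≈ 3.5 mA

V_G = V_DD·R_2/(R_1+R_2) = 11×180/650 = 3.05 V. With the source grounded, V_GS = V_G = 3.05 V.
Assume saturation: I_D = (k_n/2)(V_GS − V_t)² = (3.9/2)×(3.05 − 1.7)² = 1.95×1.35² = 3.53 mA.
V_DS = V_DD − I_D·R_D = 11 − 3.53×1.5 = 5.7 V.
Saturation requires V_DS ≥ V_GS − V_t = 1.35 V; 5.7 ≥ 1.35 ✓.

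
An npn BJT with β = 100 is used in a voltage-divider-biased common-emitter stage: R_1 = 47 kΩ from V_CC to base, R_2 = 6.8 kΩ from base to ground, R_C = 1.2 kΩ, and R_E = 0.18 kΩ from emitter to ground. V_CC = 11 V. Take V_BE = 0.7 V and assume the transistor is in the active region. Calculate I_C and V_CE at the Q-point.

Thevenize the base divider: V_Th = V_CC·R_2/(R_1+R_2) = 11×6.8/53.8 = 1.39 V, R_Th = R_1‖R_2 = 5.94 kΩ.
Base-emitter loop: V_Th = I_B·R_Th + V_BE + (β+1)I_B·R_E, so I_B = (1.39 − 0.7) / (5.94 + 101×0.18) = 0.0286 mA.
I_C = β·I_B = 100×0.0286 = 2.86 mA, and I_E = (β+1)I_B = 2.89 mA.
V_CE = V_CC − I_C·R_C − I_E·R_E = 11 − 2.86×1.2 − 2.89×0.18 = 7.05 V.
V_CE = 7.05 V > 0.2 V confirms active-region operation.

I_C ≈ 2.9 mA, V_CE ≈ 7 V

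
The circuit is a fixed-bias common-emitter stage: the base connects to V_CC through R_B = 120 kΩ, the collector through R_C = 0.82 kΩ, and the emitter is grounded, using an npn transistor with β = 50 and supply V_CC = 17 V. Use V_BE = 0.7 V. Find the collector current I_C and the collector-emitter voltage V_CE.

I_C ≈ 6.8 mA, V_CE ≈ 11 V

Base loop: V_CC = I_B·R_B + V_BE, so I_B = (17 − 0.7)/120 kΩ = 0.136 mA.
In the active region I_C = β·I_B = 50 × 0.136 = 6.79 mA.
Collector loop: V_CE = V_CC − I_C·R_C = 17 − 6.79×0.82 = 11.4 V.
Since V_CE = 11.4 V > V_CE(sat) ≈ 0.2 V, the transistor is in the active region as assumed.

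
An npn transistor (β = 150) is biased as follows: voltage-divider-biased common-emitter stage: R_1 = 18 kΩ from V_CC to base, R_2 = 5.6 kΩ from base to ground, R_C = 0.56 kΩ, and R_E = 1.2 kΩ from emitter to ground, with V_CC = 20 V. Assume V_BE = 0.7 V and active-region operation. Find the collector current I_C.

I_C ≈ 3.3 mA

Thevenize the base divider: V_Th = V_CC·R_2/(R_1+R_2) = 20×5.6/23.6 = 4.75 V, R_Th = R_1‖R_2 = 4.27 kΩ.
Base-emitter loop: V_Th = I_B·R_Th + V_BE + (β+1)I_B·R_E, so I_B = (4.75 − 0.7) / (4.27 + 151×1.2) = 0.0218 mA.
I_C = β·I_B = 150×0.0218 = 3.27 mA, and I_E = (β+1)I_B = 3.29 mA.
V_CE = V_CC − I_C·R_C − I_E·R_E = 20 − 3.27×0.56 − 3.29×1.2 = 14.2 V.
V_CE = 14.2 V > 0.2 V confirms active-region operation.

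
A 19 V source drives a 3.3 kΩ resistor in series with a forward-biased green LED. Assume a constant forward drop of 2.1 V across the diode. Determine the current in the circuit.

KVL around the loop: 19 = V_D + I·R = 2.1 + I × 3.3 kΩ.
So I = (19 − 2.1) / 3.3 kΩ = 16.9 / 3.3 = 5.12 mA.

I ≈ 5.1 mA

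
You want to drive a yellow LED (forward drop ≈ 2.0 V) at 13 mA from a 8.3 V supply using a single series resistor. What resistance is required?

The resistor drops V_S − V_D = 8.3 − 2.0 = 6.3 V at 13 mA.
R = 6.3 V / 13 mA = 0.485 kΩ.

R ≈ 0.48 kΩ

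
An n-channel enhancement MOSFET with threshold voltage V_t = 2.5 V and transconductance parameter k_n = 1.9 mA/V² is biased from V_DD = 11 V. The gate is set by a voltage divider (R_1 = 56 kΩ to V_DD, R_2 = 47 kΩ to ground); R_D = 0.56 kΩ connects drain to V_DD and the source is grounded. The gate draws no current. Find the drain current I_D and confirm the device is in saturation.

V_G = V_DD·R_2/(R_1+R_2) = 11×47/103 = 5.02 V. With the source grounded, V_GS = V_G = 5.02 V.
Assume saturation: I_D = (k_n/2)(V_GS − V_t)² = (1.9/2)×(5.02 − 2.5)² = 0.95×2.52² = 6.03 mA.
V_DS = V_DD − I_D·R_D = 11 − 6.03×0.56 = 7.62 V.
Saturation requires V_DS ≥ V_GS − V_t = 2.52 V; 7.62 ≥ 2.52 ✓.

I_D ≈ 6 mA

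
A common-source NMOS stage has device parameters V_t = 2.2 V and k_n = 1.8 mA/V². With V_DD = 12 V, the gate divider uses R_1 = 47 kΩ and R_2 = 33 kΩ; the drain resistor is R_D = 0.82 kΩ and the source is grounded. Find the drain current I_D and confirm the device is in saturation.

V_G = V_DD·R_2/(R_1+R_2) = 12×33/80 = 4.95 V. With the source grounded, V_GS = V_G = 4.95 V.
Assume saturation: I_D = (k_n/2)(V_GS − V_t)² = (1.8/2)×(4.95 − 2.2)² = 0.9×2.75² = 6.81 mA.
V_DS = V_DD − I_D·R_D = 12 − 6.81×0.82 = 6.42 V.
Saturation requires V_DS ≥ V_GS − V_t = 2.75 V; 6.42 ≥ 2.75 ✓.

I_D ≈ 6.8 mA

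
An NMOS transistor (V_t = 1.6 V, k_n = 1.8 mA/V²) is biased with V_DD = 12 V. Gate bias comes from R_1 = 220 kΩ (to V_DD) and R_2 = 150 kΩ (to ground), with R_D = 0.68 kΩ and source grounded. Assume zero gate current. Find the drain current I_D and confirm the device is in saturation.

I_D ≈ 9.6 mA

V_G = V_DD·R_2/(R_1+R_2) = 12×150/370 = 4.86 V. With the source grounded, V_GS = V_G = 4.86 V.
Assume saturation: I_D = (k_n/2)(V_GS − V_t)² = (1.8/2)×(4.86 − 1.6)² = 0.9×3.26² = 9.59 mA.
V_DS = V_DD − I_D·R_D = 12 − 9.59×0.68 = 5.48 V.
Saturation requires V_DS ≥ V_GS − V_t = 3.26 V; 5.48 ≥ 3.26 ✓.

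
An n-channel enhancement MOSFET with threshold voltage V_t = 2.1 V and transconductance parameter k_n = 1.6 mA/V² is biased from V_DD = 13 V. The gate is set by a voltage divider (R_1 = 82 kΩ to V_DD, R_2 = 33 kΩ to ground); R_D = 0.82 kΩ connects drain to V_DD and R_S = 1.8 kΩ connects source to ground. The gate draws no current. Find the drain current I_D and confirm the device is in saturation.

V_G = V_DD·R_2/(R_1+R_2) = 13×33/115 = 3.73 V.
Assume saturation: I_D = (k_n/2)(V_GS − V_t)² with V_GS = V_G − I_D·R_S = 3.73 − 1.8·I_D.
Substituting gives 2.59·I_D² − 5.7·I_D + 2.13 = 0, with roots I_D = 0.477 or 1.72 mA.
The root I_D = 1.72 mA gives V_GS = 0.633 V ≤ V_t, so take I_D = 0.477 mA.
Then V_GS = 2.87 V and V_DS = V_DD − I_D(R_D+R_S) = 13 − 0.477×2.62 = 11.8 V.
Saturation requires V_DS ≥ V_GS − V_t = 0.772 V; 11.8 ≥ 0.772 ✓.

I_D ≈ 0.48 mA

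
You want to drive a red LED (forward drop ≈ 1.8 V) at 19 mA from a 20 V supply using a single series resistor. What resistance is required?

The resistor drops V_S − V_D = 20 − 1.8 = 18.2 V at 19 mA.
R = 18.2 V / 19 mA = 0.958 kΩ.

R ≈ 0.96 kΩ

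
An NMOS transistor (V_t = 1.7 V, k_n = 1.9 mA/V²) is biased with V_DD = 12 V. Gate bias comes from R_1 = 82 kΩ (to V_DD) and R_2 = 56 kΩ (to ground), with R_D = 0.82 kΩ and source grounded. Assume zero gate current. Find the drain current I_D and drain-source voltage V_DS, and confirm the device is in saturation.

I_D ≈ 9.5 mA, V_DS ≈ 4.2 V

V_G = V_DD·R_2/(R_1+R_2) = 12×56/138 = 4.87 V. With the source grounded, V_GS = V_G = 4.87 V.
Assume saturation: I_D = (k_n/2)(V_GS − V_t)² = (1.9/2)×(4.87 − 1.7)² = 0.95×3.17² = 9.54 mA.
V_DS = V_DD − I_D·R_D = 12 − 9.54×0.82 = 4.17 V.
Saturation requires V_DS ≥ V_GS − V_t = 3.17 V; 4.17 ≥ 3.17 ✓.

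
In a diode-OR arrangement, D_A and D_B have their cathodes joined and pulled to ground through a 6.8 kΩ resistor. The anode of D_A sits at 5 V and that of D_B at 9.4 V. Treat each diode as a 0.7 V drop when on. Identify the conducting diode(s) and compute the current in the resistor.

Only D_B conducts; I_R ≈ 1.3 mA

Assume both conduct. Then node N would need to be at both 5−0.7 = 4.3 V and 9.4−0.7 = 8.7 V, which is impossible.
Assume only D_B conducts: V_N = 9.4 − 0.7 = 8.7 V, so I_R = 8.7/6.8 = 1.28 mA.
Check D_A: its anode-to-cathode voltage is 5 − 8.7 = -3.7 V < 0.7 V, so it is off. The assumption is consistent.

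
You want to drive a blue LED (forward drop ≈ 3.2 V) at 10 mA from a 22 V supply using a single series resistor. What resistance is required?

The resistor drops V_S − V_D = 22 − 3.2 = 18.8 V at 10 mA.
R = 18.8 V / 10 mA = 1.88 kΩ.

R ≈ 1.9 kΩ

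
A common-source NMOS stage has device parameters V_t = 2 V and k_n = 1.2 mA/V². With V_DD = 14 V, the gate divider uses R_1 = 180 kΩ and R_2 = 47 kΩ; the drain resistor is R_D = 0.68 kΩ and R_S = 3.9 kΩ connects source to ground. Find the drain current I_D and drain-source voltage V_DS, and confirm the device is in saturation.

V_G = V_DD·R_2/(R_1+R_2) = 14×47/227 = 2.9 V.
Assume saturation: I_D = (k_n/2)(V_GS − V_t)² with V_GS = V_G − I_D·R_S = 2.9 − 3.9·I_D.
Substituting gives 9.13·I_D² − 5.21·I_D + 0.485 = 0, with roots I_D = 0.117 or 0.453 mA.
The root I_D = 0.453 mA gives V_GS = 1.13 V ≤ V_t, so take I_D = 0.117 mA.
Then V_GS = 2.44 V and V_DS = V_DD − I_D(R_D+R_S) = 14 − 0.117×4.58 = 13.5 V.
Saturation requires V_DS ≥ V_GS − V_t = 0.442 V; 13.5 ≥ 0.442 ✓.

I_D ≈ 0.12 mA, V_DS ≈ 13 V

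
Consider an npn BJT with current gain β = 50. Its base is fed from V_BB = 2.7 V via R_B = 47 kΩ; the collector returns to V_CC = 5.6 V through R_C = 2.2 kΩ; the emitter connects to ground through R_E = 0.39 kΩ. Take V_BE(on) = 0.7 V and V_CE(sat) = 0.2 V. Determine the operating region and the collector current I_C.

active; I_C ≈ 1.5 mA

Assume active. Base-emitter loop: I_B = (V_BB − V_BE)/(R_B + (β+1)R_E) = (2.7 − 0.7)/(47 + 51×0.39) = 0.0299 mA.
I_C = β·I_B = 50×0.0299 = 1.49 mA.
V_CE = V_CC − I_C·R_C − I_E·R_E = 5.6 − 1.49×2.2 − 1.52×0.39 = 1.72 V > V_CE(sat), so the active-region assumption holds.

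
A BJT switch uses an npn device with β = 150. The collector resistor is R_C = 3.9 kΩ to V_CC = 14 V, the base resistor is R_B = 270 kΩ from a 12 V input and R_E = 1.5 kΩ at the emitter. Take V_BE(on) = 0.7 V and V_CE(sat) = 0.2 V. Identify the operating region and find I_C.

Assume active: I_B = (12 − 0.7)/(270 + 151×1.5) = 0.0228 mA, I_C = β·I_B = 3.41 mA.
Then V_CE = 14 − 3.41×3.9 − 3.44×1.5 = -4.47 V < 0.2 V — the active assumption fails.
Re-solve with V_CE = 0.2 V. KCL at the emitter: V_E/R_E = (V_BB−0.7−V_E)/R_B + (V_CC−0.2−V_E)/R_C, giving V_E = 3.86 V.
I_C = (V_CC − 0.2 − V_E)/R_C = (13.8 − 3.86)/3.9 = 2.55 mA.
Check: I_B = (11.3 − 3.86)/270 = 0.0275 mA, and β·I_B = 4.13 mA > I_C, confirming saturation.

saturation; I_C ≈ 2.5 mA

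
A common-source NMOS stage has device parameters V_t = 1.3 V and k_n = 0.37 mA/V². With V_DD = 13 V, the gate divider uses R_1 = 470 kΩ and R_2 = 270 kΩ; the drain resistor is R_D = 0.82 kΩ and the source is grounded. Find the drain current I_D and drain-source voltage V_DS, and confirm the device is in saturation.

I_D ≈ 2.2 mA, V_DS ≈ 11 V

V_G = V_DD·R_2/(R_1+R_2) = 13×270/740 = 4.74 V. With the source grounded, V_GS = V_G = 4.74 V.
Assume saturation: I_D = (k_n/2)(V_GS − V_t)² = (0.37/2)×(4.74 − 1.3)² = 0.185×3.44² = 2.19 mA.
V_DS = V_DD − I_D·R_D = 13 − 2.19×0.82 = 11.2 V.
Saturation requires V_DS ≥ V_GS − V_t = 3.44 V; 11.2 ≥ 3.44 ✓.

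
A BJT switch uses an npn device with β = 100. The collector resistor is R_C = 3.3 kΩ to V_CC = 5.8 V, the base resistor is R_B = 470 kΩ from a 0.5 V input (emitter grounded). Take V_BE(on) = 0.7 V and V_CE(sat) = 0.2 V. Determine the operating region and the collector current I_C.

V_BB = 0.5 V ≤ V_BE(on) = 0.7 V, so the base-emitter junction is not forward biased.
The transistor is in cutoff: I_B = I_C = 0.

cutoff; I_C ≈ 0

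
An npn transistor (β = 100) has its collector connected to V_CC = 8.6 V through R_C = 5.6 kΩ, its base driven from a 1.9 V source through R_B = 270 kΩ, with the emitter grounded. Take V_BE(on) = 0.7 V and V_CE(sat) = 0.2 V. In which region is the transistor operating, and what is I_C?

Assume active. Base-emitter loop: I_B = (V_BB − V_BE)/R_B = (1.9 − 0.7)/270 = 0.00444 mA.
I_C = β·I_B = 100×0.00444 = 0.444 mA.
V_CE = V_CC − I_C·R_C = 8.6 − 0.444×5.6 = 6.11 V > V_CE(sat), so the active-region assumption holds.

active; I_C ≈ 0.44 mA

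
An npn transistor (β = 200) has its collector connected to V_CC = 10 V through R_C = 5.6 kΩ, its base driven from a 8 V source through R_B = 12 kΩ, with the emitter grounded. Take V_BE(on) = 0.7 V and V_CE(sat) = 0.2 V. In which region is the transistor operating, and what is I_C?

Assume active: I_B = (8 − 0.7)/12 = 0.608 mA, giving I_C = β·I_B = 122 mA.
But then V_CE = 10 − 122×5.6 = -671 V < V_CE(sat) = 0.2 V — impossible in the active region.
So the transistor is saturated. With V_CE = 0.2 V, I_C = (V_CC − 0.2)/R_C = 9.8/5.6 = 1.75 mA.
Check: β·I_B = 122 mA > I_C = 1.75 mA, confirming saturation.

saturation; I_C ≈ 1.8 mA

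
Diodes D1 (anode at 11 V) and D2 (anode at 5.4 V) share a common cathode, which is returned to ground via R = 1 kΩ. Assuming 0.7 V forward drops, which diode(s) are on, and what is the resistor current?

Assume both conduct. Then node N would need to be at both 11−0.7 = 10.3 V and 5.4−0.7 = 4.7 V, which is impossible.
Assume only D1 conducts: V_N = 11 − 0.7 = 10.3 V, so I_R = 10.3/1 = 10.3 mA.
Check D2: its anode-to-cathode voltage is 5.4 − 10.3 = -4.9 V < 0.7 V, so it is off. The assumption is consistent.

Only D1 conducts; I_R ≈ 10 mA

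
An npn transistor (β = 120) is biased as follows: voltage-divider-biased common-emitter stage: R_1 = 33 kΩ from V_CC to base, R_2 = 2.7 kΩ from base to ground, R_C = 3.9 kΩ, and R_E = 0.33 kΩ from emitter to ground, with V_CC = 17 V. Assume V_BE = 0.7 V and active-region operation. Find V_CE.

Thevenize the base divider: V_Th = V_CC·R_2/(R_1+R_2) = 17×2.7/35.7 = 1.29 V, R_Th = R_1‖R_2 = 2.5 kΩ.
Base-emitter loop: V_Th = I_B·R_Th + V_BE + (β+1)I_B·R_E, so I_B = (1.29 − 0.7) / (2.5 + 121×0.33) = 0.0138 mA.
I_C = β·I_B = 120×0.0138 = 1.66 mA, and I_E = (β+1)I_B = 1.67 mA.
V_CE = V_CC − I_C·R_C − I_E·R_E = 17 − 1.66×3.9 − 1.67×0.33 = 9.99 V.
V_CE = 9.99 V > 0.2 V confirms active-region operation.

V_CE ≈ 10 V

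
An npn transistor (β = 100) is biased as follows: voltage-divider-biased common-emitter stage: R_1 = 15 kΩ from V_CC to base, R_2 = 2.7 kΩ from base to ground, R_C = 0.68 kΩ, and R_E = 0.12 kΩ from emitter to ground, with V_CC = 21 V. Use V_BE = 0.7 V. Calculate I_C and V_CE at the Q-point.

Thevenize the base divider: V_Th = V_CC·R_2/(R_1+R_2) = 21×2.7/17.7 = 3.2 V, R_Th = R_1‖R_2 = 2.29 kΩ.
Base-emitter loop: V_Th = I_B·R_Th + V_BE + (β+1)I_B·R_E, so I_B = (3.2 − 0.7) / (2.29 + 101×0.12) = 0.174 mA.
I_C = β·I_B = 100×0.174 = 17.4 mA, and I_E = (β+1)I_B = 17.5 mA.
V_CE = V_CC − I_C·R_C − I_E·R_E = 21 − 17.4×0.68 − 17.5×0.12 = 7.08 V.
V_CE = 7.08 V > 0.2 V confirms active-region operation.

I_C ≈ 17 mA, V_CE ≈ 7.1 V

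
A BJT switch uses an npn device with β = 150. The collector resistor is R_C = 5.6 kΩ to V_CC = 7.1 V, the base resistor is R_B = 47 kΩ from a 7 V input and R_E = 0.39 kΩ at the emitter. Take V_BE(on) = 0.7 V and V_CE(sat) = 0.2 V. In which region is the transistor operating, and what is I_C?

saturation; I_C ≈ 1.1 mA

Assume active: I_B = (7 − 0.7)/(47 + 151×0.39) = 0.0595 mA, I_C = β·I_B = 8.92 mA.
Then V_CE = 7.1 − 8.92×5.6 − 8.98×0.39 = -46.4 V < 0.2 V — the active assumption fails.
Re-solve with V_CE = 0.2 V. KCL at the emitter: V_E/R_E = (V_BB−0.7−V_E)/R_B + (V_CC−0.2−V_E)/R_C, giving V_E = 0.494 V.
I_C = (V_CC − 0.2 − V_E)/R_C = (6.9 − 0.494)/5.6 = 1.14 mA.
Check: I_B = (6.3 − 0.494)/47 = 0.124 mA, and β·I_B = 18.5 mA > I_C, confirming saturation.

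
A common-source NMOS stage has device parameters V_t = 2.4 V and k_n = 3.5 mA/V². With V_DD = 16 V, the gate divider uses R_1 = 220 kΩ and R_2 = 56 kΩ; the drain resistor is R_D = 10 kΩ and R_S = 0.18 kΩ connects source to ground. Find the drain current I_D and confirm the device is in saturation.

V_G = V_DD·R_2/(R_1+R_2) = 16×56/276 = 3.25 V.
Assume saturation: I_D = (k_n/2)(V_GS − V_t)² with V_GS = V_G − I_D·R_S = 3.25 − 0.18·I_D.
Substituting gives 0.0567·I_D² − 1.53·I_D + 1.25 = 0, with roots I_D = 0.844 or 26.2 mA.
The root I_D = 26.2 mA gives V_GS = -1.47 V ≤ V_t, so take I_D = 0.844 mA.
Then V_GS = 3.09 V and V_DS = V_DD − I_D(R_D+R_S) = 16 − 0.844×10.2 = 7.41 V.
Saturation requires V_DS ≥ V_GS − V_t = 0.694 V; 7.41 ≥ 0.694 ✓.

I_D ≈ 0.84 mA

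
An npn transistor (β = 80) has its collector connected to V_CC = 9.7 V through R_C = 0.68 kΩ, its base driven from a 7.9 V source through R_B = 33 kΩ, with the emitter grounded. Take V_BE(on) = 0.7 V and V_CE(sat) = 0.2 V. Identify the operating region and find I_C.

Assume active: I_B = (7.9 − 0.7)/33 = 0.218 mA, giving I_C = β·I_B = 17.5 mA.
But then V_CE = 9.7 − 17.5×0.68 = -2.17 V < V_CE(sat) = 0.2 V — impossible in the active region.
So the transistor is saturated. With V_CE = 0.2 V, I_C = (V_CC − 0.2)/R_C = 9.5/0.68 = 14 mA.
Check: β·I_B = 17.5 mA > I_C = 14 mA, confirming saturation.

saturation; I_C ≈ 14 mA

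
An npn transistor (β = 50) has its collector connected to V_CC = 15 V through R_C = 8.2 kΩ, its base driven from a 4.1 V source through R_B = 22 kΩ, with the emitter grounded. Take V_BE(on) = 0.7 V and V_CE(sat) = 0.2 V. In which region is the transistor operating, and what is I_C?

Assume active: I_B = (4.1 − 0.7)/22 = 0.155 mA, giving I_C = β·I_B = 7.73 mA.
But then V_CE = 15 − 7.73×8.2 = -48.4 V < V_CE(sat) = 0.2 V — impossible in the active region.
So the transistor is saturated. With V_CE = 0.2 V, I_C = (V_CC − 0.2)/R_C = 14.8/8.2 = 1.8 mA.
Check: β·I_B = 7.73 mA > I_C = 1.8 mA, confirming saturation.

saturation; I_C ≈ 1.8 mA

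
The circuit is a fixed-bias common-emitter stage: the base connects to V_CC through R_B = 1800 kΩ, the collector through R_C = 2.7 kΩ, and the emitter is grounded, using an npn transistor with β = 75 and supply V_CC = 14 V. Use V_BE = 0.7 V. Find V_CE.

Base loop: V_CC = I_B·R_B + V_BE, so I_B = (14 − 0.7)/1800 kΩ = 0.00739 mA.
In the active region I_C = β·I_B = 75 × 0.00739 = 0.554 mA.
Collector loop: V_CE = V_CC − I_C·R_C = 14 − 0.554×2.7 = 12.5 V.
Since V_CE = 12.5 V > V_CE(sat) ≈ 0.2 V, the transistor is in the active region as assumed.

V_CE ≈ 13 V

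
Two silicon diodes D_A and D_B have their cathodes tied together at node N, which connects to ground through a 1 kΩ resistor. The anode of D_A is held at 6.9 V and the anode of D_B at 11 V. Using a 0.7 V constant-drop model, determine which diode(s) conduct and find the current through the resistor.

Only D_B conducts; I_R ≈ 10 mA

Assume both conduct. Then node N would need to be at both 6.9−0.7 = 6.2 V and 11−0.7 = 10.3 V, which is impossible.
Assume only D_B conducts: V_N = 11 − 0.7 = 10.3 V, so I_R = 10.3/1 = 10.3 mA.
Check D_A: its anode-to-cathode voltage is 6.9 − 10.3 = -3.4 V < 0.7 V, so it is off. The assumption is consistent.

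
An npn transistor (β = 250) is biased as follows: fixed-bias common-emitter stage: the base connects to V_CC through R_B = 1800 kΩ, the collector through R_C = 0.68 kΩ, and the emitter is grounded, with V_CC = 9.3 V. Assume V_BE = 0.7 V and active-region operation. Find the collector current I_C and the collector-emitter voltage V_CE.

I_C ≈ 1.2 mA, V_CE ≈ 8.5 V

Base loop: V_CC = I_B·R_B + V_BE, so I_B = (9.3 − 0.7)/1800 kΩ = 0.00478 mA.
In the active region I_C = β·I_B = 250 × 0.00478 = 1.19 mA.
Collector loop: V_CE = V_CC − I_C·R_C = 9.3 − 1.19×0.68 = 8.49 V.
Since V_CE = 8.49 V > V_CE(sat) ≈ 0.2 V, the transistor is in the active region as assumed.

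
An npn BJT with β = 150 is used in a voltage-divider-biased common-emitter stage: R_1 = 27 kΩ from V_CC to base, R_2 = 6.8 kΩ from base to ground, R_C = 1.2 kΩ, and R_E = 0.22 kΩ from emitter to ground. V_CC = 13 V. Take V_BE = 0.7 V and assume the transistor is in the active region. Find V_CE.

V_CE ≈ 2.4 V

Thevenize the base divider: V_Th = V_CC·R_2/(R_1+R_2) = 13×6.8/33.8 = 2.62 V, R_Th = R_1‖R_2 = 5.43 kΩ.
Base-emitter loop: V_Th = I_B·R_Th + V_BE + (β+1)I_B·R_E, so I_B = (2.62 − 0.7) / (5.43 + 151×0.22) = 0.0496 mA.
I_C = β·I_B = 150×0.0496 = 7.43 mA, and I_E = (β+1)I_B = 7.48 mA.
V_CE = V_CC − I_C·R_C − I_E·R_E = 13 − 7.43×1.2 − 7.48×0.22 = 2.43 V.
V_CE = 2.43 V > 0.2 V confirms active-region operation.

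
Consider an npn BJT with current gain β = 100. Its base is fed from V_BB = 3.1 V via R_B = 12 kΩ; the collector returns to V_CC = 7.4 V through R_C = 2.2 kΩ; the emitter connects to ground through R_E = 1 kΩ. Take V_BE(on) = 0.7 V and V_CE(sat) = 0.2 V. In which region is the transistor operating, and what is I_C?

active; I_C ≈ 2.1 mA

Assume active. Base-emitter loop: I_B = (V_BB − V_BE)/(R_B + (β+1)R_E) = (3.1 − 0.7)/(12 + 101×1) = 0.0212 mA.
I_C = β·I_B = 100×0.0212 = 2.12 mA.
V_CE = V_CC − I_C·R_C − I_E·R_E = 7.4 − 2.12×2.2 − 2.15×1 = 0.582 V > V_CE(sat), so the active-region assumption holds.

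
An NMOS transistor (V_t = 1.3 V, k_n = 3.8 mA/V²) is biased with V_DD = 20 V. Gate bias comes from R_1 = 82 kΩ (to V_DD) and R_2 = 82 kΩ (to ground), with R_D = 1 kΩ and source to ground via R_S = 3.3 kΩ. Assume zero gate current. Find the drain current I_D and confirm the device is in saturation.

I_D ≈ 2.3 mA

V_G = V_DD·R_2/(R_1+R_2) = 20×82/164 = 10 V.
Assume saturation: I_D = (k_n/2)(V_GS − V_t)² with V_GS = V_G − I_D·R_S = 10 − 3.3·I_D.
Substituting gives 20.7·I_D² − 110·I_D + 144 = 0, with roots I_D = 2.3 or 3.02 mA.
The root I_D = 3.02 mA gives V_GS = 0.0396 V ≤ V_t, so take I_D = 2.3 mA.
Then V_GS = 2.4 V and V_DS = V_DD − I_D(R_D+R_S) = 20 − 2.3×4.3 = 10.1 V.
Saturation requires V_DS ≥ V_GS − V_t = 1.1 V; 10.1 ≥ 1.1 ✓.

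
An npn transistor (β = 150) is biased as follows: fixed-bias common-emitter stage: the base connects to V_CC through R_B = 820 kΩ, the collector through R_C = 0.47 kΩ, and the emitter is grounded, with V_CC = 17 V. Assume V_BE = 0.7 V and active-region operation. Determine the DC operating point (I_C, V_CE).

Base loop: V_CC = I_B·R_B + V_BE, so I_B = (17 − 0.7)/820 kΩ = 0.0199 mA.
In the active region I_C = β·I_B = 150 × 0.0199 = 2.98 mA.
Collector loop: V_CE = V_CC − I_C·R_C = 17 − 2.98×0.47 = 15.6 V.
Since V_CE = 15.6 V > V_CE(sat) ≈ 0.2 V, the transistor is in the active region as assumed.

I_C ≈ 3 mA, V_CE ≈ 16 V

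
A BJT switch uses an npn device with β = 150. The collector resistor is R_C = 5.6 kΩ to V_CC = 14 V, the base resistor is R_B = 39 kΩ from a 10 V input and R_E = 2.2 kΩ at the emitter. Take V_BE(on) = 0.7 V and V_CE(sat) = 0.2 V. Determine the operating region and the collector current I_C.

saturation; I_C ≈ 1.7 mA

Assume active: I_B = (10 − 0.7)/(39 + 151×2.2) = 0.0251 mA, I_C = β·I_B = 3.76 mA.
Then V_CE = 14 − 3.76×5.6 − 3.78×2.2 = -15.4 V < 0.2 V — the active assumption fails.
Re-solve with V_CE = 0.2 V. KCL at the emitter: V_E/R_E = (V_BB−0.7−V_E)/R_B + (V_CC−0.2−V_E)/R_C, giving V_E = 4.1 V.
I_C = (V_CC − 0.2 − V_E)/R_C = (13.8 − 4.1)/5.6 = 1.73 mA.
Check: I_B = (9.3 − 4.1)/39 = 0.133 mA, and β·I_B = 20 mA > I_C, confirming saturation.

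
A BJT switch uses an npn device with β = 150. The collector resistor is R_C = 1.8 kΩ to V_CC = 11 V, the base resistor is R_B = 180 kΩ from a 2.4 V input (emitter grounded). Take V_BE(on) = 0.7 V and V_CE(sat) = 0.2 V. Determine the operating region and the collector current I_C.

Assume active. Base-emitter loop: I_B = (V_BB − V_BE)/R_B = (2.4 − 0.7)/180 = 0.00944 mA.
I_C = β·I_B = 150×0.00944 = 1.42 mA.
V_CE = V_CC − I_C·R_C = 11 − 1.42×1.8 = 8.45 V > V_CE(sat), so the active-region assumption holds.

active; I_C ≈ 1.4 mA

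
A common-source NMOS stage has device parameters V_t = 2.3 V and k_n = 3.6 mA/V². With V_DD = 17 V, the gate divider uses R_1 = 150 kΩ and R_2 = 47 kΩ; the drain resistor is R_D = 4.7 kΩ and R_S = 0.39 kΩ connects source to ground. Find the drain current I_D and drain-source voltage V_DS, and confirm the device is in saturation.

I_D ≈ 1.9 mA, V_DS ≈ 7.4 V

V_G = V_DD·R_2/(R_1+R_2) = 17×47/197 = 4.06 V.
Assume saturation: I_D = (k_n/2)(V_GS − V_t)² with V_GS = V_G − I_D·R_S = 4.06 − 0.39·I_D.
Substituting gives 0.274·I_D² − 3.47·I_D + 5.55 = 0, with roots I_D = 1.88 or 10.8 mA.
The root I_D = 10.8 mA gives V_GS = -0.147 V ≤ V_t, so take I_D = 1.88 mA.
Then V_GS = 3.32 V and V_DS = V_DD − I_D(R_D+R_S) = 17 − 1.88×5.09 = 7.43 V.
Saturation requires V_DS ≥ V_GS − V_t = 1.02 V; 7.43 ≥ 1.02 ✓.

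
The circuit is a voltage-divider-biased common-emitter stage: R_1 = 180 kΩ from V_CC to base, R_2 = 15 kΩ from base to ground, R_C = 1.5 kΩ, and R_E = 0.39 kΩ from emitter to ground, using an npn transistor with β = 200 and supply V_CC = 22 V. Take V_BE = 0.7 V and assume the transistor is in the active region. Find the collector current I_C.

I_C ≈ 2.2 mA

Thevenize the base divider: V_Th = V_CC·R_2/(R_1+R_2) = 22×15/195 = 1.69 V, R_Th = R_1‖R_2 = 13.8 kΩ.
Base-emitter loop: V_Th = I_B·R_Th + V_BE + (β+1)I_B·R_E, so I_B = (1.69 − 0.7) / (13.8 + 201×0.39) = 0.0108 mA.
I_C = β·I_B = 200×0.0108 = 2.15 mA, and I_E = (β+1)I_B = 2.16 mA.
V_CE = V_CC − I_C·R_C − I_E·R_E = 22 − 2.15×1.5 − 2.16×0.39 = 17.9 V.
V_CE = 17.9 V > 0.2 V confirms active-region operation.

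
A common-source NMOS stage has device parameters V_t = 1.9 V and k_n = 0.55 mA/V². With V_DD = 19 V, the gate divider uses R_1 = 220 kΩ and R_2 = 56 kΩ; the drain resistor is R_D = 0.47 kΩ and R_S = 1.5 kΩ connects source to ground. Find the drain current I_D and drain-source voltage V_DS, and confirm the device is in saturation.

V_G = V_DD·R_2/(R_1+R_2) = 19×56/276 = 3.86 V.
Assume saturation: I_D = (k_n/2)(V_GS − V_t)² with V_GS = V_G − I_D·R_S = 3.86 − 1.5·I_D.
Substituting gives 0.619·I_D² − 2.61·I_D + 1.05 = 0, with roots I_D = 0.45 or 3.77 mA.
The root I_D = 3.77 mA gives V_GS = -1.8 V ≤ V_t, so take I_D = 0.45 mA.
Then V_GS = 3.18 V and V_DS = V_DD − I_D(R_D+R_S) = 19 − 0.45×1.97 = 18.1 V.
Saturation requires V_DS ≥ V_GS − V_t = 1.28 V; 18.1 ≥ 1.28 ✓.

I_D ≈ 0.45 mA, V_DS ≈ 18 V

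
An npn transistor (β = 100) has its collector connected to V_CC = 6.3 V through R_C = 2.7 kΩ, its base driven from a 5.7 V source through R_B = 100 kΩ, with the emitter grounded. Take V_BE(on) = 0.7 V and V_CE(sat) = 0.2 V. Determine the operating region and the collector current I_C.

Assume active: I_B = (5.7 − 0.7)/100 = 0.05 mA, giving I_C = β·I_B = 5 mA.
But then V_CE = 6.3 − 5×2.7 = -7.2 V < V_CE(sat) = 0.2 V — impossible in the active region.
So the transistor is saturated. With V_CE = 0.2 V, I_C = (V_CC − 0.2)/R_C = 6.1/2.7 = 2.26 mA.
Check: β·I_B = 5 mA > I_C = 2.26 mA, confirming saturation.

saturation; I_C ≈ 2.3 mA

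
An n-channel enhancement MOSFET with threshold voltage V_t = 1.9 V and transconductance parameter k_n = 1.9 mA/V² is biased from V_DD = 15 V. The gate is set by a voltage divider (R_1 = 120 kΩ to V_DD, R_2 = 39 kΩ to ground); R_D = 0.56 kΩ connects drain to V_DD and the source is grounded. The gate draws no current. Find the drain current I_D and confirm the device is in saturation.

I_D ≈ 3 mA

V_G = V_DD·R_2/(R_1+R_2) = 15×39/159 = 3.68 V. With the source grounded, V_GS = V_G = 3.68 V.
Assume saturation: I_D = (k_n/2)(V_GS − V_t)² = (1.9/2)×(3.68 − 1.9)² = 0.95×1.78² = 3.01 mA.
V_DS = V_DD − I_D·R_D = 15 − 3.01×0.56 = 13.3 V.
Saturation requires V_DS ≥ V_GS − V_t = 1.78 V; 13.3 ≥ 1.78 ✓.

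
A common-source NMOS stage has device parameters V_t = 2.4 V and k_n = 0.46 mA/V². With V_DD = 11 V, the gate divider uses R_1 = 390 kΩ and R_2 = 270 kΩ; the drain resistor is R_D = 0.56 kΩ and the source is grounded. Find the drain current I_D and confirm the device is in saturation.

I_D ≈ 1 mA

V_G = V_DD·R_2/(R_1+R_2) = 11×270/660 = 4.5 V. With the source grounded, V_GS = V_G = 4.5 V.
Assume saturation: I_D = (k_n/2)(V_GS − V_t)² = (0.46/2)×(4.5 − 2.4)² = 0.23×2.1² = 1.01 mA.
V_DS = V_DD − I_D·R_D = 11 − 1.01×0.56 = 10.4 V.
Saturation requires V_DS ≥ V_GS − V_t = 2.1 V; 10.4 ≥ 2.1 ✓.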